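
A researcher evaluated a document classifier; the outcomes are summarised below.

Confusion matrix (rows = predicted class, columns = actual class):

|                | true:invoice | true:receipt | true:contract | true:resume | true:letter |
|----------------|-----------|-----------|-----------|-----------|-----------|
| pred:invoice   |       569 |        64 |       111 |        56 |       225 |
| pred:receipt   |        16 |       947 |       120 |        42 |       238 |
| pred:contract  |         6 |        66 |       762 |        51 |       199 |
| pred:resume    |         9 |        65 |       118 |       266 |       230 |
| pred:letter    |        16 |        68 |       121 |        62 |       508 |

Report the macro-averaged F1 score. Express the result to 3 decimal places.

0.602

Per-class F1 score (2·TP/(2·TP+FP+FN)):
  invoice: TP=569, FP=64+111+56+225=456, FN=16+6+9+16=47 → 1138/1641 = 0.6935
  receipt: TP=947, FP=16+120+42+238=416, FN=64+66+65+68=263 → 1894/2573 = 0.7361
  contract: TP=762, FP=6+66+51+199=322, FN=111+120+118+121=470 → 1524/2316 = 0.6580
  resume: TP=266, FP=9+65+118+230=422, FN=56+42+51+62=211 → 532/1165 = 0.4567
  letter: TP=508, FP=16+68+121+62=267, FN=225+238+199+230=892 → 1016/2175 = 0.4671
Macro-F1 score = mean = (0.6935 + 0.7361 + 0.6580 + 0.4567 + 0.4671) / 5 = 0.602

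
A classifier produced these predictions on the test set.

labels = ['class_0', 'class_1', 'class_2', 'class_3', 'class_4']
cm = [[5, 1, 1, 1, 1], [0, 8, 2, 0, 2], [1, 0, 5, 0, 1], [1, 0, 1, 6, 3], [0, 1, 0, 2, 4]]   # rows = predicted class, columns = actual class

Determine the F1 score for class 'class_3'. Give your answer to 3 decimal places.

Take TP from the diagonal, FP from the rest of the 'class_3' prediction marginal, FN from the rest of the 'class_3' actual marginal.
F1 score = 2·TP/(2·TP+FP+FN).
class_3: TP=6, FP=1+0+1+3=5, FN=1+0+0+2=3 → 12/20 = 0.6000

0.600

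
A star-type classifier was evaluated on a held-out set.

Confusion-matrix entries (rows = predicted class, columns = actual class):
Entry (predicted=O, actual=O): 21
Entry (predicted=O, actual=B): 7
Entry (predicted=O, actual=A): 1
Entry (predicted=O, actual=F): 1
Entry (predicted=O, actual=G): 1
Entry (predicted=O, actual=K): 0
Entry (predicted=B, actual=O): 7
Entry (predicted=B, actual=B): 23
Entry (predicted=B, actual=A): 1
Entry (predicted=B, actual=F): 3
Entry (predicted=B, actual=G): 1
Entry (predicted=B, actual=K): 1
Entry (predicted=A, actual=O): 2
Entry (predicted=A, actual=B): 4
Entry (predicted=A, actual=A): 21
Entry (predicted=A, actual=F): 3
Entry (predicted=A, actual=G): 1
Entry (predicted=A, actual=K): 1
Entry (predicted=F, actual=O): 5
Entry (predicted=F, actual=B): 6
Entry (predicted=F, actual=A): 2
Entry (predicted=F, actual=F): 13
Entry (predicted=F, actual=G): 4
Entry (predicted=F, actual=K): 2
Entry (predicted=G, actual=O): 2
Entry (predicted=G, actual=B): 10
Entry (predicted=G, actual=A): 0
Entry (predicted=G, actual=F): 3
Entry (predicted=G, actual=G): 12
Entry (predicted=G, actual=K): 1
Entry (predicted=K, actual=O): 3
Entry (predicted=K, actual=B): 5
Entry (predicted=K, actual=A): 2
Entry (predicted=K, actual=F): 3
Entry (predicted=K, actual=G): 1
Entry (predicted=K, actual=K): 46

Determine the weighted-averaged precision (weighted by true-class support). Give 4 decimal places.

0.6310

Per-class precision (TP/(TP+FP)):
  O: TP=21, FP=7+1+1+1+0=10 → 21/31 = 0.67742
  B: TP=23, FP=7+1+3+1+1=13 → 23/36 = 0.63889
  A: TP=21, FP=2+4+3+1+1=11 → 21/32 = 0.65625
  F: TP=13, FP=5+6+2+4+2=19 → 13/32 = 0.40625
  G: TP=12, FP=2+10+0+3+1=16 → 12/28 = 0.42857
  K: TP=46, FP=3+5+2+3+1=14 → 46/60 = 0.76667
Weighted-precision = Σ (supportᵢ/N)·precisionᵢ with N=219: (40/219)·0.67742 + (55/219)·0.63889 + (27/219)·0.65625 + (26/219)·0.40625 + (20/219)·0.42857 + (51/219)·0.76667 = 0.6310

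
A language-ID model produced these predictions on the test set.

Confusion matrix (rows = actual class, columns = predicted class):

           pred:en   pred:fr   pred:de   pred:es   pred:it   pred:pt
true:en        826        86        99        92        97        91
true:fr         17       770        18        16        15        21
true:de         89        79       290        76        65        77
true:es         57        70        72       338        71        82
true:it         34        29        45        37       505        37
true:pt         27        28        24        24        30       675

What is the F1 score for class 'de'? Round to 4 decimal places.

Take TP from the diagonal, FP from the rest of the 'de' prediction marginal, FN from the rest of the 'de' actual marginal.
F1 score = 2·TP/(2·TP+FP+FN).
de: TP=290, FP=99+18+72+45+24=258, FN=89+79+76+65+77=386 → 580/1224 = 0.47386

0.4739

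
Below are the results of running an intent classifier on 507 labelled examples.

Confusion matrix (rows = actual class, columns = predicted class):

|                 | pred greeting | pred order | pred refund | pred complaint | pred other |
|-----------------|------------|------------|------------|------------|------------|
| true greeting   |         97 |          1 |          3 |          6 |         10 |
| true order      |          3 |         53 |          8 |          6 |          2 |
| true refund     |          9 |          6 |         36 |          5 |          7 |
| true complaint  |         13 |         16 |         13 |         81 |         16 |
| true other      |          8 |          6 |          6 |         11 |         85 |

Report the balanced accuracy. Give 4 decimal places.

Balanced accuracy = mean of per-class recall.
  greeting: recall = 97/117 = 0.82906
  order: recall = 53/72 = 0.73611
  refund: recall = 36/63 = 0.57143
  complaint: recall = 81/139 = 0.58273
  other: recall = 85/116 = 0.73276
Mean = (0.82906 + 0.73611 + 0.57143 + 0.58273 + 0.73276) / 5 = 0.6904

0.6904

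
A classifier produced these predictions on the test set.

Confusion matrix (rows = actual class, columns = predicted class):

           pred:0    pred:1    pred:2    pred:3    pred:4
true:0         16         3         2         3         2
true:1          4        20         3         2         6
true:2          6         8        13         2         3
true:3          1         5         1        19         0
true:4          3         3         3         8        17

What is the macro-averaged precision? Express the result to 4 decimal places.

Per-class precision (TP/(TP+FP)):
  0: TP=16, FP=4+6+1+3=14 → 16/30 = 0.53333
  1: TP=20, FP=3+8+5+3=19 → 20/39 = 0.51282
  2: TP=13, FP=2+3+1+3=9 → 13/22 = 0.59091
  3: TP=19, FP=3+2+2+8=15 → 19/34 = 0.55882
  4: TP=17, FP=2+6+3+0=11 → 17/28 = 0.60714
Macro-precision = mean = (0.53333 + 0.51282 + 0.59091 + 0.55882 + 0.60714) / 5 = 0.5606

0.5606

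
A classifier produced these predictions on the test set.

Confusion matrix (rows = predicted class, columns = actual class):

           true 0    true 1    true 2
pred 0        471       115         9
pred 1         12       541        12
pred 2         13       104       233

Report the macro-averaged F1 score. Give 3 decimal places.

Per-class F1 score (2·TP/(2·TP+FP+FN)):
  0: TP=471, FP=115+9=124, FN=12+13=25 → 942/1091 = 0.8634
  1: TP=541, FP=12+12=24, FN=115+104=219 → 1082/1325 = 0.8166
  2: TP=233, FP=13+104=117, FN=9+12=21 → 466/604 = 0.7715
Macro-F1 score = mean = (0.8634 + 0.8166 + 0.7715) / 3 = 0.817

0.817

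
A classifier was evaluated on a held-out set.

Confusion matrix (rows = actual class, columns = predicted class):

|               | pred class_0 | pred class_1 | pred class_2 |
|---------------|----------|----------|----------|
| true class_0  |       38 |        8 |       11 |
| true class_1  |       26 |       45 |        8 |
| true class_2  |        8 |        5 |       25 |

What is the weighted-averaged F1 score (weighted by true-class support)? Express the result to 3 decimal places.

Per-class F1 score (2·TP/(2·TP+FP+FN)):
  class_0: TP=38, FP=26+8=34, FN=8+11=19 → 76/129 = 0.5891
  class_1: TP=45, FP=8+5=13, FN=26+8=34 → 90/137 = 0.6569
  class_2: TP=25, FP=11+8=19, FN=8+5=13 → 50/82 = 0.6098
Weighted-F1 score = Σ (supportᵢ/N)·F1 scoreᵢ with N=174: (57/174)·0.5891 + (79/174)·0.6569 + (38/174)·0.6098 = 0.624

0.624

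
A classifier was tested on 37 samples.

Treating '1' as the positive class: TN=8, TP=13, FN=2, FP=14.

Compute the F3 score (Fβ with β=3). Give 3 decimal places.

0.802

Fβ = (1+β²)·TP / ((1+β²)·TP + β²·FN + FP), with β²=9
= 10·13 / (10·13 + 9·2 + 14) = 0.802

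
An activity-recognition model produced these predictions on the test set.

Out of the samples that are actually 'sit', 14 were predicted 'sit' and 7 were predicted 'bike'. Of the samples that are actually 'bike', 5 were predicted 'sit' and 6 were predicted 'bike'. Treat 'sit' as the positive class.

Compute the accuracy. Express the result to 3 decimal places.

0.625

Accuracy = (TP+TN)/N = (14+6)/32 = 0.625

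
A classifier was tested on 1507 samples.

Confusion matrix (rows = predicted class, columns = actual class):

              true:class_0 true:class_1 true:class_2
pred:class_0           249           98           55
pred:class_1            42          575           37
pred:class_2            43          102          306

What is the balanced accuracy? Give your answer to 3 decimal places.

Balanced accuracy = mean of per-class recall.
  class_0: recall = 249/334 = 0.7455
  class_1: recall = 575/775 = 0.7419
  class_2: recall = 306/398 = 0.7688
Mean = (0.7455 + 0.7419 + 0.7688) / 3 = 0.752

0.752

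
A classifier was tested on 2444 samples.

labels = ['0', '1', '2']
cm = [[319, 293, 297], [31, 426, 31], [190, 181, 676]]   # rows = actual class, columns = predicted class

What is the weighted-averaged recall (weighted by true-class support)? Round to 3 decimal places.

Per-class recall (TP/(TP+FN)):
  0: TP=319, FN=293+297=590 → 319/909 = 0.3509
  1: TP=426, FN=31+31=62 → 426/488 = 0.8730
  2: TP=676, FN=190+181=371 → 676/1047 = 0.6457
Weighted-recall = Σ (supportᵢ/N)·recallᵢ with N=2444: (909/2444)·0.3509 + (488/2444)·0.8730 + (1047/2444)·0.6457 = 0.581

0.581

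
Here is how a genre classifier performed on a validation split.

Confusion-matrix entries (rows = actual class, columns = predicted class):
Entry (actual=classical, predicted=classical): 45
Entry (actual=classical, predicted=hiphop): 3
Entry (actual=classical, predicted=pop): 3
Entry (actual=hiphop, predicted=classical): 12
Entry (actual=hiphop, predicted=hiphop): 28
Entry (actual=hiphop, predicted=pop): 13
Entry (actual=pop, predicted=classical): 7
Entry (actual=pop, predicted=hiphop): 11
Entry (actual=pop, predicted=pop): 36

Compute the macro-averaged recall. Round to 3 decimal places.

Per-class recall (TP/(TP+FN)):
  classical: TP=45, FN=3+3=6 → 45/51 = 0.8824
  hiphop: TP=28, FN=12+13=25 → 28/53 = 0.5283
  pop: TP=36, FN=7+11=18 → 36/54 = 0.6667
Macro-recall = mean = (0.8824 + 0.5283 + 0.6667) / 3 = 0.692

0.692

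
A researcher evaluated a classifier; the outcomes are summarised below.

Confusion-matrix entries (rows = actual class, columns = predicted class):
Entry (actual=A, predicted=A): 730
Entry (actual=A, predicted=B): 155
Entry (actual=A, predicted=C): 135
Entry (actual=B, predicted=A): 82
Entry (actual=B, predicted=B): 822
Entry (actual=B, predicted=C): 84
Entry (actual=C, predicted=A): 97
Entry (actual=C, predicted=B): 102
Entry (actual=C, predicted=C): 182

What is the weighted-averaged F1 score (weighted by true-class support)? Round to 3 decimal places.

Per-class F1 score (2·TP/(2·TP+FP+FN)):
  A: TP=730, FP=82+97=179, FN=155+135=290 → 1460/1929 = 0.7569
  B: TP=822, FP=155+102=257, FN=82+84=166 → 1644/2067 = 0.7954
  C: TP=182, FP=135+84=219, FN=97+102=199 → 364/782 = 0.4655
Weighted-F1 score = Σ (supportᵢ/N)·F1 scoreᵢ with N=2389: (1020/2389)·0.7569 + (988/2389)·0.7954 + (381/2389)·0.4655 = 0.726

0.726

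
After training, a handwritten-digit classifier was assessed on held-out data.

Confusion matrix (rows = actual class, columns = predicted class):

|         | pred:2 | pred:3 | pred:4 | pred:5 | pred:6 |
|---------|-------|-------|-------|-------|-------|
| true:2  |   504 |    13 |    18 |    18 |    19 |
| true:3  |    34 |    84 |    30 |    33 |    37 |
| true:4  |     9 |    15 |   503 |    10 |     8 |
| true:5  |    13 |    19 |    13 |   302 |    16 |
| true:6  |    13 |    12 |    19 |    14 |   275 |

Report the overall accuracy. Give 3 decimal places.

0.821

Accuracy = trace / total = (504+84+503+302+275=1668) / 2031 = 1668/2031 = 0.821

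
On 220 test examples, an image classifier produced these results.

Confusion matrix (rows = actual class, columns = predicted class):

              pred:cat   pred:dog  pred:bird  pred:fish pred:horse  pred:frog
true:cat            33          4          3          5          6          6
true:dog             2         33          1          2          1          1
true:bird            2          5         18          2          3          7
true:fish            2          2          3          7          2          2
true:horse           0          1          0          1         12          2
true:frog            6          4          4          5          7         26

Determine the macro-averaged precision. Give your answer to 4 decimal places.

0.5539

Per-class precision (TP/(TP+FP)):
  cat: TP=33, FP=2+2+2+0+6=12 → 33/45 = 0.73333
  dog: TP=33, FP=4+5+2+1+4=16 → 33/49 = 0.67347
  bird: TP=18, FP=3+1+3+0+4=11 → 18/29 = 0.62069
  fish: TP=7, FP=5+2+2+1+5=15 → 7/22 = 0.31818
  horse: TP=12, FP=6+1+3+2+7=19 → 12/31 = 0.38710
  frog: TP=26, FP=6+1+7+2+2=18 → 26/44 = 0.59091
Macro-precision = mean = (0.73333 + 0.67347 + 0.62069 + 0.31818 + 0.38710 + 0.59091) / 6 = 0.5539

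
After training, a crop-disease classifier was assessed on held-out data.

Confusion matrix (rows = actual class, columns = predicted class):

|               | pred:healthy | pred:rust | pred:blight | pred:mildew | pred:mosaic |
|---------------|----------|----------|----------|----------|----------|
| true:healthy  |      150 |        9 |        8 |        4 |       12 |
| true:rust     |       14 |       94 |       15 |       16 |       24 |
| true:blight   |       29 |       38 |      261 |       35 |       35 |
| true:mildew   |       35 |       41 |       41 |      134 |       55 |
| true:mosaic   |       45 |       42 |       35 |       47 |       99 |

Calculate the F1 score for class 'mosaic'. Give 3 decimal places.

0.402

One-vs-rest for 'mosaic': TP = diagonal; FP = other classes predicted 'mosaic'; FN = 'mosaic' predicted as other.
F1 score = 2·TP/(2·TP+FP+FN).
mosaic: TP=99, FP=12+24+35+55=126, FN=45+42+35+47=169 → 198/493 = 0.4016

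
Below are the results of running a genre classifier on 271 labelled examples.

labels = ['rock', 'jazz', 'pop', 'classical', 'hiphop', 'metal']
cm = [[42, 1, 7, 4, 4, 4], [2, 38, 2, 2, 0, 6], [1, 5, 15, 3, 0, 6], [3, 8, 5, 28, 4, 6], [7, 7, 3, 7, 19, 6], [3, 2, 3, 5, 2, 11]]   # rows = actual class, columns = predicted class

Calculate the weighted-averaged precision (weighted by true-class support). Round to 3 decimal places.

0.587

Per-class precision (TP/(TP+FP)):
  rock: TP=42, FP=2+1+3+7+3=16 → 42/58 = 0.7241
  jazz: TP=38, FP=1+5+8+7+2=23 → 38/61 = 0.6230
  pop: TP=15, FP=7+2+5+3+3=20 → 15/35 = 0.4286
  classical: TP=28, FP=4+2+3+7+5=21 → 28/49 = 0.5714
  hiphop: TP=19, FP=4+0+0+4+2=10 → 19/29 = 0.6552
  metal: TP=11, FP=4+6+6+6+6=28 → 11/39 = 0.2821
Weighted-precision = Σ (supportᵢ/N)·precisionᵢ with N=271: (62/271)·0.7241 + (50/271)·0.6230 + (30/271)·0.4286 + (54/271)·0.5714 + (49/271)·0.6552 + (26/271)·0.2821 = 0.587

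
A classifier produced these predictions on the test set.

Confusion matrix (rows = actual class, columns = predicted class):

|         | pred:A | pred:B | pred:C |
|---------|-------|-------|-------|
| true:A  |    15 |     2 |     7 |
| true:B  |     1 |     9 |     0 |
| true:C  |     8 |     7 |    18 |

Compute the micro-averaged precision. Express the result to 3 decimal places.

Micro-averaging pools counts across classes: ΣTP=42, ΣFP=25, ΣFN=25.
Micro-precision = TP/(TP+FP) on pooled counts = 0.627 (equals overall accuracy in single-label multiclass).

0.627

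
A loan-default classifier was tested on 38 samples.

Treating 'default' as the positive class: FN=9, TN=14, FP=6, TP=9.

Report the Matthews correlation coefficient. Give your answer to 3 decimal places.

0.204

MCC = (TP·TN − FP·FN) / √((TP+FP)(TP+FN)(TN+FP)(TN+FN))
Numerator = 9·14 − 6·9 = 72
Denominator = √(15·18·20·23) = √124200 = 352.4202
MCC = 72 / 352.4202 = 0.204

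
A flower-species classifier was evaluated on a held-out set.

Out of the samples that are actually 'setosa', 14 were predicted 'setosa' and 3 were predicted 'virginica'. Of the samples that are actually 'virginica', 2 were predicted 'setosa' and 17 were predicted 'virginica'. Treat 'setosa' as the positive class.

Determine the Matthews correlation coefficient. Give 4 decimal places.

MCC = (TP·TN − FP·FN) / √((TP+FP)(TP+FN)(TN+FP)(TN+FN))
Numerator = 14·17 − 2·3 = 232
Denominator = √(16·17·19·20) = √103360 = 321.4965
MCC = 232 / 321.4965 = 0.7216

0.7216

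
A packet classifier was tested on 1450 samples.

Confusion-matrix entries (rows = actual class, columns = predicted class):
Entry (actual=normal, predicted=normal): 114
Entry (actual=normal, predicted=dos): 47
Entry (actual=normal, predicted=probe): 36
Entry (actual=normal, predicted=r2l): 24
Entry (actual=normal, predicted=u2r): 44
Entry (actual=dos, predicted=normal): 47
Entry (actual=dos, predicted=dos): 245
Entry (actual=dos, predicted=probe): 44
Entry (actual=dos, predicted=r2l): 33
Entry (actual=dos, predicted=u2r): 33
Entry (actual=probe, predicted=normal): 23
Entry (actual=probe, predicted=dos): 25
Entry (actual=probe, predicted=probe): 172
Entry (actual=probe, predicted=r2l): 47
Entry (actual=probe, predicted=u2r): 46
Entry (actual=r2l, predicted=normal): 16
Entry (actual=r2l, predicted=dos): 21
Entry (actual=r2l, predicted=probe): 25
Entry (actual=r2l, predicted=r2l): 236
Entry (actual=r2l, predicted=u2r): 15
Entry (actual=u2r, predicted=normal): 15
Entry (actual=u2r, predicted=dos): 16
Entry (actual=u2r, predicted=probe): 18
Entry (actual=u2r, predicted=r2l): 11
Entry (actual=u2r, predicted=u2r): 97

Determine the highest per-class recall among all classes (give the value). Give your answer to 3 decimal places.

0.754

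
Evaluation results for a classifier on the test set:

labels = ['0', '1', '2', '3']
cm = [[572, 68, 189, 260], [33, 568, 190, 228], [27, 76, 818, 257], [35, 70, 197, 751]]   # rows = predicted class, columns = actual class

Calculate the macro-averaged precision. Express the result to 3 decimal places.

Per-class precision (TP/(TP+FP)):
  0: TP=572, FP=68+189+260=517 → 572/1089 = 0.5253
  1: TP=568, FP=33+190+228=451 → 568/1019 = 0.5574
  2: TP=818, FP=27+76+257=360 → 818/1178 = 0.6944
  3: TP=751, FP=35+70+197=302 → 751/1053 = 0.7132
Macro-precision = mean = (0.5253 + 0.5574 + 0.6944 + 0.7132) / 4 = 0.623

0.623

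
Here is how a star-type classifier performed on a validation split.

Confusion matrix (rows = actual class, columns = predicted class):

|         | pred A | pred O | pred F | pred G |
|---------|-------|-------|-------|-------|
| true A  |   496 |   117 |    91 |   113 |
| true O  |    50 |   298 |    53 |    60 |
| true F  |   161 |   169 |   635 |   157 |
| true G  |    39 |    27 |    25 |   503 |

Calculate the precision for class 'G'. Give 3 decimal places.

0.604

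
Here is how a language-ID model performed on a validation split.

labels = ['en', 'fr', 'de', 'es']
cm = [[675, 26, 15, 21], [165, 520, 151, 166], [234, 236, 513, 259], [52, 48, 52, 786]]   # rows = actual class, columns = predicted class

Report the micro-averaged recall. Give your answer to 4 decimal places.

0.6364

Micro-averaging pools counts across classes: ΣTP=2494, ΣFP=1425, ΣFN=1425.
Micro-recall = TP/(TP+FN) on pooled counts = 0.6364 (equals overall accuracy in single-label multiclass).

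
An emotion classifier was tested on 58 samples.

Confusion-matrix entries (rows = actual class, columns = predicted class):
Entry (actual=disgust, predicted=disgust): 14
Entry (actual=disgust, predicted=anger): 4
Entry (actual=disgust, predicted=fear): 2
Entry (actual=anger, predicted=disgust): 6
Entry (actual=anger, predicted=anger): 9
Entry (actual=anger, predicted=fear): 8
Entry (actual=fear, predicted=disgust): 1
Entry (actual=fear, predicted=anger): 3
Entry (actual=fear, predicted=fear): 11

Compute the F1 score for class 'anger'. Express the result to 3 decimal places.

0.462

Take TP from the diagonal, FP from the rest of the 'anger' prediction marginal, FN from the rest of the 'anger' actual marginal.
F1 score = 2·TP/(2·TP+FP+FN).
anger: TP=9, FP=4+3=7, FN=6+8=14 → 18/39 = 0.4615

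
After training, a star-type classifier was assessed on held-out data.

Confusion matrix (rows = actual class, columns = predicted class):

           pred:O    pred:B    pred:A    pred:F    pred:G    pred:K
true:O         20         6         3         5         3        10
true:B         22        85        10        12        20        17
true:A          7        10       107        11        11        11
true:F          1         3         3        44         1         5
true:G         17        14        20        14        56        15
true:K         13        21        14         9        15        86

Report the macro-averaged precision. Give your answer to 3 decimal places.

0.522

Per-class precision (TP/(TP+FP)):
  O: TP=20, FP=22+7+1+17+13=60 → 20/80 = 0.2500
  B: TP=85, FP=6+10+3+14+21=54 → 85/139 = 0.6115
  A: TP=107, FP=3+10+3+20+14=50 → 107/157 = 0.6815
  F: TP=44, FP=5+12+11+14+9=51 → 44/95 = 0.4632
  G: TP=56, FP=3+20+11+1+15=50 → 56/106 = 0.5283
  K: TP=86, FP=10+17+11+5+15=58 → 86/144 = 0.5972
Macro-precision = mean = (0.2500 + 0.6115 + 0.6815 + 0.4632 + 0.5283 + 0.5972) / 6 = 0.522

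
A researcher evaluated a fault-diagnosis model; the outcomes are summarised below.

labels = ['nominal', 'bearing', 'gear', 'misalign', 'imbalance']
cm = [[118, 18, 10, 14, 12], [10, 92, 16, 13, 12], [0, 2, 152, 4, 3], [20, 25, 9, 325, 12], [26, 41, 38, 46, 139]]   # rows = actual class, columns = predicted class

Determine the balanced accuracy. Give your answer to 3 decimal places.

0.717

Balanced accuracy = mean of per-class recall.
  nominal: recall = 118/172 = 0.6860
  bearing: recall = 92/143 = 0.6434
  gear: recall = 152/161 = 0.9441
  misalign: recall = 325/391 = 0.8312
  imbalance: recall = 139/290 = 0.4793
Mean = (0.6860 + 0.6434 + 0.9441 + 0.8312 + 0.4793) / 5 = 0.717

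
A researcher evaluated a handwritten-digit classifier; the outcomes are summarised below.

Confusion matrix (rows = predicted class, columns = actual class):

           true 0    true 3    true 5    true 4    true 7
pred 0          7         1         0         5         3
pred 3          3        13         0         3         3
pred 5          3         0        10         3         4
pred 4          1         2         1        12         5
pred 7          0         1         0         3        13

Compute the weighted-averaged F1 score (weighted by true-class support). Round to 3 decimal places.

Per-class F1 score (2·TP/(2·TP+FP+FN)):
  0: TP=7, FP=1+0+5+3=9, FN=3+3+1+0=7 → 14/30 = 0.4667
  3: TP=13, FP=3+0+3+3=9, FN=1+0+2+1=4 → 26/39 = 0.6667
  5: TP=10, FP=3+0+3+4=10, FN=0+0+1+0=1 → 20/31 = 0.6452
  4: TP=12, FP=1+2+1+5=9, FN=5+3+3+3=14 → 24/47 = 0.5106
  7: TP=13, FP=0+1+0+3=4, FN=3+3+4+5=15 → 26/45 = 0.5778
Weighted-F1 score = Σ (supportᵢ/N)·F1 scoreᵢ with N=96: (14/96)·0.4667 + (17/96)·0.6667 + (11/96)·0.6452 + (26/96)·0.5106 + (28/96)·0.5778 = 0.567

0.567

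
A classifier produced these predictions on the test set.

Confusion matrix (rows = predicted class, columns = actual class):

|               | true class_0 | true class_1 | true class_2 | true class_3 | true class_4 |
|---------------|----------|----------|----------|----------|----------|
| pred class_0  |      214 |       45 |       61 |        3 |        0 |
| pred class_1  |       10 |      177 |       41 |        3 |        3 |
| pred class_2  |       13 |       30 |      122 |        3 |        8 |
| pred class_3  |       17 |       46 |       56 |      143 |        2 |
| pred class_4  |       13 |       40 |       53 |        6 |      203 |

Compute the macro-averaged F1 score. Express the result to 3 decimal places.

0.653

Per-class F1 score (2·TP/(2·TP+FP+FN)):
  class_0: TP=214, FP=45+61+3+0=109, FN=10+13+17+13=53 → 428/590 = 0.7254
  class_1: TP=177, FP=10+41+3+3=57, FN=45+30+46+40=161 → 354/572 = 0.6189
  class_2: TP=122, FP=13+30+3+8=54, FN=61+41+56+53=211 → 244/509 = 0.4794
  class_3: TP=143, FP=17+46+56+2=121, FN=3+3+3+6=15 → 286/422 = 0.6777
  class_4: TP=203, FP=13+40+53+6=112, FN=0+3+8+2=13 → 406/531 = 0.7646
Macro-F1 score = mean = (0.7254 + 0.6189 + 0.4794 + 0.6777 + 0.7646) / 5 = 0.653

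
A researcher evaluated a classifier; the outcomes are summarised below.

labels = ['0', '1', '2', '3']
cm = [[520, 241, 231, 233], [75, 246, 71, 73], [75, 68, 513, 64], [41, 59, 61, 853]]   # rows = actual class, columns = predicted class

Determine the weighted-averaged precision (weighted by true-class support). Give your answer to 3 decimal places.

Per-class precision (TP/(TP+FP)):
  0: TP=520, FP=75+75+41=191 → 520/711 = 0.7314
  1: TP=246, FP=241+68+59=368 → 246/614 = 0.4007
  2: TP=513, FP=231+71+61=363 → 513/876 = 0.5856
  3: TP=853, FP=233+73+64=370 → 853/1223 = 0.6975
Weighted-precision = Σ (supportᵢ/N)·precisionᵢ with N=3424: (1225/3424)·0.7314 + (465/3424)·0.4007 + (720/3424)·0.5856 + (1014/3424)·0.6975 = 0.646

0.646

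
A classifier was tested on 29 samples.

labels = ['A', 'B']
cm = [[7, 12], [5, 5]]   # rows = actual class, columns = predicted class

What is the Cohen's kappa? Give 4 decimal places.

-0.1129

Observed agreement pₒ = trace/N = 12/29 = 0.41379
Expected agreement pₑ = Σ (rowᵢ·colᵢ)/N² = (19·12 + 10·17)/29² = 0.47325
κ = (pₒ − pₑ)/(1 − pₑ) = (0.41379 − 0.47325)/(1 − 0.47325) = -0.1129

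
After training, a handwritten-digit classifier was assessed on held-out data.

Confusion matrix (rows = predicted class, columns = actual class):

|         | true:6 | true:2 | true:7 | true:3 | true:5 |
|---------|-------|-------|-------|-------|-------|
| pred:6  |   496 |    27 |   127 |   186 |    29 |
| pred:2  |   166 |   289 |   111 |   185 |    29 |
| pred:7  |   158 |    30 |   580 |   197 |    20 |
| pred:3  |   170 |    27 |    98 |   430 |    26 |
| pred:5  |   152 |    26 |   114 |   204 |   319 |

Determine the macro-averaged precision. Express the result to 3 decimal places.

Per-class precision (TP/(TP+FP)):
  6: TP=496, FP=27+127+186+29=369 → 496/865 = 0.5734
  2: TP=289, FP=166+111+185+29=491 → 289/780 = 0.3705
  7: TP=580, FP=158+30+197+20=405 → 580/985 = 0.5888
  3: TP=430, FP=170+27+98+26=321 → 430/751 = 0.5726
  5: TP=319, FP=152+26+114+204=496 → 319/815 = 0.3914
Macro-precision = mean = (0.5734 + 0.3705 + 0.5888 + 0.5726 + 0.3914) / 5 = 0.499

0.499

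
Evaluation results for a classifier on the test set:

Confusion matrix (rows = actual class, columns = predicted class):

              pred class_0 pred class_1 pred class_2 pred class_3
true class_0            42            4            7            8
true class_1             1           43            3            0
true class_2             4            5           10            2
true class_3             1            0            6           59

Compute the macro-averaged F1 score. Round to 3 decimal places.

0.735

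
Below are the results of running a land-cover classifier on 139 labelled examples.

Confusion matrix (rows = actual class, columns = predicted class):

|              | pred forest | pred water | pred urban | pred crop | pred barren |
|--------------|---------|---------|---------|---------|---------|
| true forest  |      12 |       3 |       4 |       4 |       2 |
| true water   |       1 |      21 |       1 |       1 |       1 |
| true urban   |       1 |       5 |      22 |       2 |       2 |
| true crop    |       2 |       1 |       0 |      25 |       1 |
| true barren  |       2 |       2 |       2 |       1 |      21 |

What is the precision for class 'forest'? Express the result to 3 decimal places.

0.667

One-vs-rest for 'forest': TP = diagonal; FP = other classes predicted 'forest'; FN = 'forest' predicted as other.
precision = TP/(TP+FP).
forest: TP=12, FP=1+1+2+2=6 → 12/18 = 0.6667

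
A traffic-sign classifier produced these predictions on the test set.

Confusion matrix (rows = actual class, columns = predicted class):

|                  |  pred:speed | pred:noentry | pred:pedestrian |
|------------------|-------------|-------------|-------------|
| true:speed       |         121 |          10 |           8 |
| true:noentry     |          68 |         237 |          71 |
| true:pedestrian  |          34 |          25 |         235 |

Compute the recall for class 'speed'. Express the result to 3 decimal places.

Treat 'speed' as positive and all other classes as negative.
recall = TP/(TP+FN).
speed: TP=121, FN=10+8=18 → 121/139 = 0.8705

0.871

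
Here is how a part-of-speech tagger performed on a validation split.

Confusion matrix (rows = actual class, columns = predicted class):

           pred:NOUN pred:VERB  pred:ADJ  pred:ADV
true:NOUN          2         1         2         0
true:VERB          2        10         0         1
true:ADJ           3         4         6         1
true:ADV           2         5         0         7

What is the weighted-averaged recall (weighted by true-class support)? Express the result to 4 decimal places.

Per-class recall (TP/(TP+FN)):
  NOUN: TP=2, FN=1+2+0=3 → 2/5 = 0.40000
  VERB: TP=10, FN=2+0+1=3 → 10/13 = 0.76923
  ADJ: TP=6, FN=3+4+1=8 → 6/14 = 0.42857
  ADV: TP=7, FN=2+5+0=7 → 7/14 = 0.50000
Weighted-recall = Σ (supportᵢ/N)·recallᵢ with N=46: (5/46)·0.40000 + (13/46)·0.76923 + (14/46)·0.42857 + (14/46)·0.50000 = 0.5435

0.5435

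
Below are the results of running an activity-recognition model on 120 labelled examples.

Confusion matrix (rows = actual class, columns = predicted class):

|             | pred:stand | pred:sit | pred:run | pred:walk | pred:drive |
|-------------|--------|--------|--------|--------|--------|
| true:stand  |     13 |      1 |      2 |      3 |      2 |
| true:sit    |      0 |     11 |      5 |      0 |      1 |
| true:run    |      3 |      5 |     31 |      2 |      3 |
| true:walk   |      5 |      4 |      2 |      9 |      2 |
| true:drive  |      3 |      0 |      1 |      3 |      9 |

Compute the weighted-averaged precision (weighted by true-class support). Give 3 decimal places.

0.614

Per-class precision (TP/(TP+FP)):
  stand: TP=13, FP=0+3+5+3=11 → 13/24 = 0.5417
  sit: TP=11, FP=1+5+4+0=10 → 11/21 = 0.5238
  run: TP=31, FP=2+5+2+1=10 → 31/41 = 0.7561
  walk: TP=9, FP=3+0+2+3=8 → 9/17 = 0.5294
  drive: TP=9, FP=2+1+3+2=8 → 9/17 = 0.5294
Weighted-precision = Σ (supportᵢ/N)·precisionᵢ with N=120: (21/120)·0.5417 + (17/120)·0.5238 + (44/120)·0.7561 + (22/120)·0.5294 + (16/120)·0.5294 = 0.614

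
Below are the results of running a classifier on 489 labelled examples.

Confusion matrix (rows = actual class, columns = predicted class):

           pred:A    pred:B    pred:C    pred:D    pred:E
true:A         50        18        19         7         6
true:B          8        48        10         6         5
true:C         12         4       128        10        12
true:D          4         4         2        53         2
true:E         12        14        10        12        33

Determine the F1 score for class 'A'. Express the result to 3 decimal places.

One-vs-rest for 'A': TP = diagonal; FP = other classes predicted 'A'; FN = 'A' predicted as other.
F1 score = 2·TP/(2·TP+FP+FN).
A: TP=50, FP=8+12+4+12=36, FN=18+19+7+6=50 → 100/186 = 0.5376

0.538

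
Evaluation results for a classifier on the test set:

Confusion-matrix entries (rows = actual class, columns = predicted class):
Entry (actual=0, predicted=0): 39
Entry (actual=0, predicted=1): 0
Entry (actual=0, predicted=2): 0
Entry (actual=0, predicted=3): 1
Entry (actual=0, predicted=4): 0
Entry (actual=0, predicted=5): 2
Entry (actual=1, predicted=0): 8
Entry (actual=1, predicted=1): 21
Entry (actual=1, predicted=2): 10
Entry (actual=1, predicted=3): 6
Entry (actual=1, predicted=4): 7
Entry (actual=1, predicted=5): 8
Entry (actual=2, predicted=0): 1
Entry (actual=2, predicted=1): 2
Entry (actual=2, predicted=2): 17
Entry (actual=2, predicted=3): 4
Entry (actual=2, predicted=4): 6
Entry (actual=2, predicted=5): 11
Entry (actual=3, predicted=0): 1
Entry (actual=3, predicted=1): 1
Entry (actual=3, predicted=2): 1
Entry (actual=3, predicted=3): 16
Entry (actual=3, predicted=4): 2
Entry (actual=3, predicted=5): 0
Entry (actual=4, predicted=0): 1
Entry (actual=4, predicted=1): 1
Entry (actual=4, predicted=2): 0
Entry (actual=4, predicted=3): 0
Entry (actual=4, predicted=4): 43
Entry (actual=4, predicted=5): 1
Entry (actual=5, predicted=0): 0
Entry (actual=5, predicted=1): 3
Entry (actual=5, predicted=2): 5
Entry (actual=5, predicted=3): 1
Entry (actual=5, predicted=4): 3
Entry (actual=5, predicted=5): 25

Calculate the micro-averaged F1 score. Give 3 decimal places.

Micro-averaging pools counts across classes: ΣTP=161, ΣFP=86, ΣFN=86.
Micro-F1 score = 2·TP/(2·TP+FP+FN) on pooled counts = 0.652 (equals overall accuracy in single-label multiclass).

0.652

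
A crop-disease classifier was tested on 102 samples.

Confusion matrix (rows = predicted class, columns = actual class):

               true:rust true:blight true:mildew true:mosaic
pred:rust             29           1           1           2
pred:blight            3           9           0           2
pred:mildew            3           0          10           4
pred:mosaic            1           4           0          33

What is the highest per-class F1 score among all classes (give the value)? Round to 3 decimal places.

0.841

Per-class F1 score (2·TP/(2·TP+FP+FN)):
  rust: TP=29, FP=1+1+2=4, FN=3+3+1=7 → 58/69 = 0.8406
  blight: TP=9, FP=3+0+2=5, FN=1+0+4=5 → 18/28 = 0.6429
  mildew: TP=10, FP=3+0+4=7, FN=1+0+0=1 → 20/28 = 0.7143
  mosaic: TP=33, FP=1+4+0=5, FN=2+2+4=8 → 66/79 = 0.8354
Highest is class 'rust' with F1 score = 0.841.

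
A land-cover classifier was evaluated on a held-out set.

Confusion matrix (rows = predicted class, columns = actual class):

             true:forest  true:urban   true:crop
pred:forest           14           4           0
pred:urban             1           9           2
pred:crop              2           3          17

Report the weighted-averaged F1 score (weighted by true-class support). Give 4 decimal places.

0.7623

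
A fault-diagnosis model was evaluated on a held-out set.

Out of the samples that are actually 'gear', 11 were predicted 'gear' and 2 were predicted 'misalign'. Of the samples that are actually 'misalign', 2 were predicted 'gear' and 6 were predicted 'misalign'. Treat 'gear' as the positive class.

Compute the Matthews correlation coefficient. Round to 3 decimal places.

MCC = (TP·TN − FP·FN) / √((TP+FP)(TP+FN)(TN+FP)(TN+FN))
Numerator = 11·6 − 2·2 = 62
Denominator = √(13·13·8·8) = √10816 = 104.0000
MCC = 62 / 104.0000 = 0.596

0.596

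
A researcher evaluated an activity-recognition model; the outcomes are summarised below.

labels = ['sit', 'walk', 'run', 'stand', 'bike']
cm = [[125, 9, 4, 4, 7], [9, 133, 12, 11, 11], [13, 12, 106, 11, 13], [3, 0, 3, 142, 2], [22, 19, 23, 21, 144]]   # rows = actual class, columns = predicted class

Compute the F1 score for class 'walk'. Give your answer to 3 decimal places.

0.762

Take TP from the diagonal, FP from the rest of the 'walk' prediction marginal, FN from the rest of the 'walk' actual marginal.
F1 score = 2·TP/(2·TP+FP+FN).
walk: TP=133, FP=9+12+0+19=40, FN=9+12+11+11=43 → 266/349 = 0.7622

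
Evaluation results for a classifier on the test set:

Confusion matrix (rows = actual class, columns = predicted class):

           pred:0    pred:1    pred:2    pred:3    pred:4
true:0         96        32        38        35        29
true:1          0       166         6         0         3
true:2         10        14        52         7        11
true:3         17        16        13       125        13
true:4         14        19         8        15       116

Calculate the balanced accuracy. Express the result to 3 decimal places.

0.655

Balanced accuracy = mean of per-class recall.
  0: recall = 96/230 = 0.4174
  1: recall = 166/175 = 0.9486
  2: recall = 52/94 = 0.5532
  3: recall = 125/184 = 0.6793
  4: recall = 116/172 = 0.6744
Mean = (0.4174 + 0.9486 + 0.5532 + 0.6793 + 0.6744) / 5 = 0.655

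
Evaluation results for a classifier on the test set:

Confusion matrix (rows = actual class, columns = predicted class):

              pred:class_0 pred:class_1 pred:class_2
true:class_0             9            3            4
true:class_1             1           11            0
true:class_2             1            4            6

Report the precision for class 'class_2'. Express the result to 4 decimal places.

0.6000

Treat 'class_2' as positive and all other classes as negative.
precision = TP/(TP+FP).
class_2: TP=6, FP=4+0=4 → 6/10 = 0.60000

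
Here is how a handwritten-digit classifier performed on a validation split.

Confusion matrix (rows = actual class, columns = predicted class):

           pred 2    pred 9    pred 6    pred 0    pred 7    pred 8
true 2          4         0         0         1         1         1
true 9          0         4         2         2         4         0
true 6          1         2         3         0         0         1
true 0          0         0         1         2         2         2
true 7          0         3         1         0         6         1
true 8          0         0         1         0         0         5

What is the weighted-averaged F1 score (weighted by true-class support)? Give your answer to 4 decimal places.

0.4724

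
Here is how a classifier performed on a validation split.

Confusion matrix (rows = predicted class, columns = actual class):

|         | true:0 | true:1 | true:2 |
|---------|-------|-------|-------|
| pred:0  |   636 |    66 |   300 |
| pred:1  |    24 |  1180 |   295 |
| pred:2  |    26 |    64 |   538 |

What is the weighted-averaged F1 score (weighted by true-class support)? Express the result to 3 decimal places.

Per-class F1 score (2·TP/(2·TP+FP+FN)):
  0: TP=636, FP=66+300=366, FN=24+26=50 → 1272/1688 = 0.7536
  1: TP=1180, FP=24+295=319, FN=66+64=130 → 2360/2809 = 0.8402
  2: TP=538, FP=26+64=90, FN=300+295=595 → 1076/1761 = 0.6110
Weighted-F1 score = Σ (supportᵢ/N)·F1 scoreᵢ with N=3129: (686/3129)·0.7536 + (1310/3129)·0.8402 + (1133/3129)·0.6110 = 0.738

0.738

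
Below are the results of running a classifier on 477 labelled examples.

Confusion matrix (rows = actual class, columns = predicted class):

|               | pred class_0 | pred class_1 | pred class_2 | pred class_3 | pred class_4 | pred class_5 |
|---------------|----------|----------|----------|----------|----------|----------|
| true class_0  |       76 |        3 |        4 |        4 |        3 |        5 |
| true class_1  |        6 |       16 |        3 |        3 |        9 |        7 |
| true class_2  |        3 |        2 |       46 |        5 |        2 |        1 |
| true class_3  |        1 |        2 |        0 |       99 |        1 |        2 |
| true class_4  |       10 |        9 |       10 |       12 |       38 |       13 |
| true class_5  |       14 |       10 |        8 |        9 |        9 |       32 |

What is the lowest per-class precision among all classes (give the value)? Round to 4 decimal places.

Per-class precision (TP/(TP+FP)):
  class_0: TP=76, FP=6+3+1+10+14=34 → 76/110 = 0.69091
  class_1: TP=16, FP=3+2+2+9+10=26 → 16/42 = 0.38095
  class_2: TP=46, FP=4+3+0+10+8=25 → 46/71 = 0.64789
  class_3: TP=99, FP=4+3+5+12+9=33 → 99/132 = 0.75000
  class_4: TP=38, FP=3+9+2+1+9=24 → 38/62 = 0.61290
  class_5: TP=32, FP=5+7+1+2+13=28 → 32/60 = 0.53333
Lowest is class 'class_1' with precision = 0.3810.

0.3810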